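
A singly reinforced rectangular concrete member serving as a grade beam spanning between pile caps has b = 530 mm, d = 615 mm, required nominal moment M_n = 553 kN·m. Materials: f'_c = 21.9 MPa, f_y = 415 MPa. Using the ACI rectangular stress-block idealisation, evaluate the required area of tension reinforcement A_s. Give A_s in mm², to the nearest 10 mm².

With M_n = 0.85 f'_c a b (d − a/2), solve the quadratic for a:
a = d − √(d² − 2M_n/(0.85 f'_c b)) = 615 − √(615² − 2 × 553×10⁶/(0.85 × 21.9 × 530)) = 99.13 mm.
A_s = 0.85 f'_c a b / f_y = 0.85 × 21.9 × 99.13 × 530 / 415 = 2356.7 mm².

A_s ≈ 2360 mm²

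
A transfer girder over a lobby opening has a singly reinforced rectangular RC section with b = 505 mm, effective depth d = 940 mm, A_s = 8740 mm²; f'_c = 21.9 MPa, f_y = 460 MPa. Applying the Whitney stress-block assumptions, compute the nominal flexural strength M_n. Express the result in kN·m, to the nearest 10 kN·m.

T = A_s f_y = 8740 × 460 = 4020400 N = 4020.4 kN.
From C = T: a = T/(0.85 f'_c b) = 4020400/(0.85 × 21.9 × 505) = 427.68 mm.
M_n = T(d − a/2) = 4020.4 kN × (940 − 213.84) mm = 2919.45 kN·m.

M_n ≈ 2920 kN·m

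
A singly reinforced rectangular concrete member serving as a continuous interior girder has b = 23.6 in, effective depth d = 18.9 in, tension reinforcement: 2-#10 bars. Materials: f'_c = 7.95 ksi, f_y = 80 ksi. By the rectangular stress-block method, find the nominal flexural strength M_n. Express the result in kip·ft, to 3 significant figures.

M_n ≈ 309 kip·ft

A_s = 2 × 1.27 = 2.54 in².
T = A_s f_y = 2.54 × 80 = 203.2 kips.
a = T/(0.85 f'_c b) = 203.2/(0.85 × 7.95 × 23.6) = 1.274 in.
M_n = T(d − a/2) = 203.2 × (18.9 − 0.637) = 3711.0 kip·in = 3711.0/12 = 309.25 kip·ft.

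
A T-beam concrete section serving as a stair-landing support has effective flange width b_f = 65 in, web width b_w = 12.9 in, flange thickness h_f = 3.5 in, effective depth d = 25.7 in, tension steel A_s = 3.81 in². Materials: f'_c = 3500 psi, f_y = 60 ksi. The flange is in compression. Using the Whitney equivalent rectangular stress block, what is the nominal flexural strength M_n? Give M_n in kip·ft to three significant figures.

Tension: T = A_s f_y = 3.81 × 60 = 228.6 kips.
Try a within the flange: a = T/(0.85 f'_c b_f) = 228.6/(0.85 × 3.5 × 65) = 1.182 in.
Since a = 1.182 ≤ h_f = 3.5 in, the stress block lies entirely in the flange; analyse as a rectangular beam of width b_f.
M_n = T(d − a/2) = 228.6 × (25.7 − 0.591) = 5739.9 kip·in.
M_n = 5739.9/12 = 478.33 kip·ft.

M_n ≈ 478 kip·ft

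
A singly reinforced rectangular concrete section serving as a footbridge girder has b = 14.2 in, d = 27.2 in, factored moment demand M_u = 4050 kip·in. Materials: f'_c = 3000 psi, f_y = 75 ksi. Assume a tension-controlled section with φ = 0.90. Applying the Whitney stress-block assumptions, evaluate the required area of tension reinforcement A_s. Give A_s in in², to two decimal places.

A_s ≈ 2.43 in²

M_n = M_u/φ = 4050/0.90 = 4500 kip·in.
From M_n = 0.85 f'_c a b (d − a/2):
a = d − √(d² − 2M_n/(0.85 f'_c b)) = 27.2 − √(27.2² − 2 × 4500/(0.85 × 3 × 14.2)) = 5.035 in.
A_s = 0.85 f'_c a b / f_y = 0.85 × 3 × 5.035 × 14.2 / 75 = 2.431 in².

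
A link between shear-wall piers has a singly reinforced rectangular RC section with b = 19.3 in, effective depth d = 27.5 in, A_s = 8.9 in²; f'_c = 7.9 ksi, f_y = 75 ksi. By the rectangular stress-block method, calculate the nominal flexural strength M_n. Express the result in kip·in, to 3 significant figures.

T = A_s f_y = 8.9 × 75 = 667.5 kips.
a = T/(0.85 f'_c b) = 667.5/(0.85 × 7.9 × 19.3) = 5.150 in.
M_n = T(d − a/2) = 667.5 × (27.5 − 2.575) = 16637.4 kip·in.

M_n ≈ 16600 kip·in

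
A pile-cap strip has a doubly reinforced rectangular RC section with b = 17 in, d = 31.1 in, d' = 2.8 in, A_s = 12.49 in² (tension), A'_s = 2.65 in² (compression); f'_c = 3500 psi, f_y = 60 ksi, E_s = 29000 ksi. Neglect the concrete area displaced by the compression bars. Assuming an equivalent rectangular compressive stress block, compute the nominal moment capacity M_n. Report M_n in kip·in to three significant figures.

M_n ≈ 19400 kip·in

Assume both steels yield.
a = (A_s − A'_s) f_y/(0.85 f'_c b) = (12.49 − 2.65) × 60/(0.85 × 3.5 × 17) = 11.674 in.
c = a/β₁ = 11.674/0.85 = 13.734 in; ε'_s = 0.003(c − d')/c = 0.0024 ≥ ε_y = 0.0021, so the compression steel yields.
M_n = (A_s − A'_s) f_y (d − a/2) + A'_s f_y (d − d') = 590.4 × (31.1 − 5.837) + 159 × (31.1 − 2.8) = 14915.3 + 4499.7 = 19415.0 kip·in.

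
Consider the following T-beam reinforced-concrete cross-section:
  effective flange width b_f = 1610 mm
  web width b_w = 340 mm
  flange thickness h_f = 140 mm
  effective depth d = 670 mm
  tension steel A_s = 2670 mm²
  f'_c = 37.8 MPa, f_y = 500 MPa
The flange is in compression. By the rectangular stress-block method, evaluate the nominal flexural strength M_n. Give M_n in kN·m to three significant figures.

M_n ≈ 877 kN·m

Tension: T = A_s f_y = 2670 × 500 = 1335000 N.
Try a within the flange: a = T/(0.85 f'_c b_f) = 1335000/(0.85 × 37.8 × 1610) = 25.81 mm.
Since a = 25.81 ≤ h_f = 140 mm, the stress block lies entirely in the flange; analyse as a rectangular beam of width b_f.
M_n = T(d − a/2) = 1335000 × (670 − 12.905) = 877.22 × 10⁶ N·mm.
M_n = 877.22 kN·m.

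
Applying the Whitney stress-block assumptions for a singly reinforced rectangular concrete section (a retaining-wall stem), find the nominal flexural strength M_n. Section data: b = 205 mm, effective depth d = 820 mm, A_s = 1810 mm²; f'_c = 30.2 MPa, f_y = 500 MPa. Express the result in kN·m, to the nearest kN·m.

T = A_s f_y = 1810 × 500 = 905000 N = 905 kN.
From C = T: a = T/(0.85 f'_c b) = 905000/(0.85 × 30.2 × 205) = 171.98 mm.
M_n = T(d − a/2) = 905 kN × (820 − 85.99) mm = 664.28 kN·m.

M_n ≈ 664 kN·m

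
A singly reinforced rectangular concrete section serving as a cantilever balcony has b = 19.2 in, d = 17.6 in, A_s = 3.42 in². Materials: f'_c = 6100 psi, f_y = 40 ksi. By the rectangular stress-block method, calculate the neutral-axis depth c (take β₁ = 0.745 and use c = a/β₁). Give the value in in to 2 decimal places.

T = A_s f_y = 3.42 × 40 = 136.8 kips.
a = T/(0.85 f'_c b) = 136.8/(0.85 × 6.1 × 19.2) = 1.3742 in.
With β₁ = 0.745, c = a/β₁ = 1.3742/0.745 = 1.84 in.

c ≈ 1.84 in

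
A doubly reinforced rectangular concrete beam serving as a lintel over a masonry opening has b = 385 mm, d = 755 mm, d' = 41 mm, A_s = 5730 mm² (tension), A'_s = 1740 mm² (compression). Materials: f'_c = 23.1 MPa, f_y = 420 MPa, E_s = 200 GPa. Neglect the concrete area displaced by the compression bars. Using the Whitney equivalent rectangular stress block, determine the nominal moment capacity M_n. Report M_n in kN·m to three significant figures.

Assume both tension and compression steel yield.
Net tension couple steel: A_s − A'_s = 3990 mm².
a = (A_s − A'_s) f_y / (0.85 f'_c b) = 1675800/(0.85 × 23.1 × 385) = 221.68 mm.
c = a/β₁ = 221.68/0.85 = 260.80 mm; ε'_s = 0.003(c − d')/c = 0.0025 ≥ f_y/E_s = 0.0021, so compression steel does yield.
M_n = (A_s − A'_s) f_y (d − a/2) + A'_s f_y (d − d') = [1675800 × (755 − 110.84) + 730800 × (755 − 41)] × 10⁻⁶ = 1079.48 + 521.79 = 1601.27 kN·m.

M_n ≈ 1600 kN·m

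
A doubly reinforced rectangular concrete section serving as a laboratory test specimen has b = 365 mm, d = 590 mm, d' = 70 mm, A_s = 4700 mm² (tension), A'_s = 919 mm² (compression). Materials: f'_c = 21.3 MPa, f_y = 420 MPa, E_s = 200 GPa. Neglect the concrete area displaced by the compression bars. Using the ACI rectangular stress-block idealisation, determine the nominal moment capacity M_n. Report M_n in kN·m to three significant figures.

Assume both tension and compression steel yield.
Net tension couple steel: A_s − A'_s = 3781 mm².
a = (A_s − A'_s) f_y / (0.85 f'_c b) = 1588020/(0.85 × 21.3 × 365) = 240.31 mm.
c = a/β₁ = 240.31/0.85 = 282.72 mm; ε'_s = 0.003(c − d')/c = 0.0023 ≥ f_y/E_s = 0.0021, so compression steel does yield.
M_n = (A_s − A'_s) f_y (d − a/2) + A'_s f_y (d − d') = [1588020 × (590 − 120.155) + 385980 × (590 − 70)] × 10⁻⁶ = 746.12 + 200.71 = 946.83 kN·m.

M_n ≈ 947 kN·m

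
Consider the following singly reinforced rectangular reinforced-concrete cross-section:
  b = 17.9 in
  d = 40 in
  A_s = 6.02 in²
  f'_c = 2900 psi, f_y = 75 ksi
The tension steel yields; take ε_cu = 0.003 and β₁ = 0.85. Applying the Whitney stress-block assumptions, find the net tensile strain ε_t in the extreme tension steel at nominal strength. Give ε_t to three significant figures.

ε_t ≈ 0.00697

a = A_s f_y/(0.85 f'_c b) = 10.233 in.
β₁ = 0.85, so c = a/β₁ = 10.233/0.85 = 12.039 in.
From the linear strain diagram with ε_cu = 0.003: ε_t = 0.003 (d − c)/c = 0.003 × (40 − 12.039)/12.039 = 0.00697.
Since ε_t ≥ 0.005, the section is tension-controlled.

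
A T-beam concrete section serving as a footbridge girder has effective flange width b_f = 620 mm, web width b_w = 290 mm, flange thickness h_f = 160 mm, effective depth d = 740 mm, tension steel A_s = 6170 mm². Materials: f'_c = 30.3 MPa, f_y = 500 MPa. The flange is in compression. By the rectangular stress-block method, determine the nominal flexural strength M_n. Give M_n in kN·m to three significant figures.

M_n ≈ 1970 kN·m

Tension: T = A_s f_y = 6170 × 500 = 3085000 N.
Try a within the flange: a = T/(0.85 f'_c b_f) = 3085000/(0.85 × 30.3 × 620) = 193.20 mm.
a = 193.20 > h_f = 160 mm: the block extends into the web. Split into flange-overhang and web parts.
C_f = 0.85 f'_c (b_f − b_w) h_f = 0.85 × 30.3 × (620 − 290) × 160 = 1359864 N.
Remaining web compression depth: a_w = (T − C_f)/(0.85 f'_c b_w) = (3085000 − 1359864)/(0.85 × 30.3 × 290) = 230.97 mm.
M_n = C_f(d − h_f/2) + (T − C_f)(d − a_w/2) = 1359864 × (740 − 80) + 1725136 × (740 − 115.485) = 897.51 + 1077.37 = 1974.88 × 10⁶ N·mm.
M_n = 1974.88 kN·m.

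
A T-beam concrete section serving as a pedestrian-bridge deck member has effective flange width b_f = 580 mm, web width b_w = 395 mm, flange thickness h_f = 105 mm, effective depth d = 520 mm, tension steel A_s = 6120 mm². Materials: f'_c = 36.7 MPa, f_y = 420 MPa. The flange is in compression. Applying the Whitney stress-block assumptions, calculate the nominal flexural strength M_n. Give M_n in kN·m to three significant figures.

M_n ≈ 1150 kN·m

Tension: T = A_s f_y = 6120 × 420 = 2570400 N.
Try a within the flange: a = T/(0.85 f'_c b_f) = 2570400/(0.85 × 36.7 × 580) = 142.07 mm.
a = 142.07 > h_f = 105 mm: the block extends into the web. Split into flange-overhang and web parts.
C_f = 0.85 f'_c (b_f − b_w) h_f = 0.85 × 36.7 × (580 − 395) × 105 = 605963 N.
Remaining web compression depth: a_w = (T − C_f)/(0.85 f'_c b_w) = (2570400 − 605963)/(0.85 × 36.7 × 395) = 159.42 mm.
M_n = C_f(d − h_f/2) + (T − C_f)(d − a_w/2) = 605963 × (520 − 52.5) + 1964437 × (520 − 79.71) = 283.29 + 864.92 = 1148.21 × 10⁶ N·mm.
M_n = 1148.21 kN·m.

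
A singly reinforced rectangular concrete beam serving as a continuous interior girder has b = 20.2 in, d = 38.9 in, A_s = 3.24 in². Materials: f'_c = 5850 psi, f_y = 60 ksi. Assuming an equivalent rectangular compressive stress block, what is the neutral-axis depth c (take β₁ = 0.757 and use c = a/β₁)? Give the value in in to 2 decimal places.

T = A_s f_y = 3.24 × 60 = 194.4 kips.
a = T/(0.85 f'_c b) = 194.4/(0.85 × 5.85 × 20.2) = 1.9354 in.
With β₁ = 0.757, c = a/β₁ = 1.9354/0.757 = 2.56 in.

c ≈ 2.56 in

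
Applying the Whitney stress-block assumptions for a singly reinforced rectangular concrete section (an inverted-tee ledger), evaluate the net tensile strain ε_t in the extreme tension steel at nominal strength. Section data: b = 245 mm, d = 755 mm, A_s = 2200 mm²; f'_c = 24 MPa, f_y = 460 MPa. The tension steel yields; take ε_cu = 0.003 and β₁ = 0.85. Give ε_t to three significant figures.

a = A_s f_y/(0.85 f'_c b) = 202.48 mm.
β₁ = 0.85, so c = a/β₁ = 202.48/0.85 = 238.21 mm.
From the linear strain diagram with ε_cu = 0.003: ε_t = 0.003 (d − c)/c = 0.003 × (755 − 238.21)/238.21 = 0.00651.
Since ε_t ≥ 0.005, the section is tension-controlled.

ε_t ≈ 0.00651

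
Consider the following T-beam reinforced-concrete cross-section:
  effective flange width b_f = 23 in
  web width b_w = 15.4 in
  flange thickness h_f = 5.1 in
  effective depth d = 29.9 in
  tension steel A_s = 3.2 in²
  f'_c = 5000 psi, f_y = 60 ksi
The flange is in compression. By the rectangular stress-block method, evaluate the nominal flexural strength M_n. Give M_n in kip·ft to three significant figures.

M_n ≈ 463 kip·ft

Tension: T = A_s f_y = 3.2 × 60 = 192 kips.
Try a within the flange: a = T/(0.85 f'_c b_f) = 192/(0.85 × 5 × 23) = 1.964 in.
Since a = 1.964 ≤ h_f = 5.1 in, the stress block lies entirely in the flange; analyse as a rectangular beam of width b_f.
M_n = T(d − a/2) = 192 × (29.9 − 0.982) = 5552.3 kip·in.
M_n = 5552.3/12 = 462.69 kip·ft.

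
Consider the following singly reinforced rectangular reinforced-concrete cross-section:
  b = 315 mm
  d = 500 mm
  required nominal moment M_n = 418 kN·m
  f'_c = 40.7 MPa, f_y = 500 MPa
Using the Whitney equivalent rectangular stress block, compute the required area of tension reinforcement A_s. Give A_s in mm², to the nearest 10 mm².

With M_n = 0.85 f'_c a b (d − a/2), solve the quadratic for a:
a = d − √(d² − 2M_n/(0.85 f'_c b)) = 500 − √(500² − 2 × 418×10⁶/(0.85 × 40.7 × 315)) = 83.73 mm.
A_s = 0.85 f'_c a b / f_y = 0.85 × 40.7 × 83.73 × 315 / 500 = 1824.9 mm².

A_s ≈ 1820 mm²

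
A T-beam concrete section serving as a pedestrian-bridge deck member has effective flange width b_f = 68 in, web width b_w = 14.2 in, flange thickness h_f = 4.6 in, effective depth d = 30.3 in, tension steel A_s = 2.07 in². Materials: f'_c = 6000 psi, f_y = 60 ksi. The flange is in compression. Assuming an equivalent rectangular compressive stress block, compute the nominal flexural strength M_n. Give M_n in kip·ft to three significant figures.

Tension: T = A_s f_y = 2.07 × 60 = 124.2 kips.
Try a within the flange: a = T/(0.85 f'_c b_f) = 124.2/(0.85 × 6 × 68) = 0.358 in.
Since a = 0.358 ≤ h_f = 4.6 in, the stress block lies entirely in the flange; analyse as a rectangular beam of width b_f.
M_n = T(d − a/2) = 124.2 × (30.3 − 0.179) = 3741.0 kip·in.
M_n = 3741.0/12 = 311.75 kip·ft.

M_n ≈ 312 kip·ft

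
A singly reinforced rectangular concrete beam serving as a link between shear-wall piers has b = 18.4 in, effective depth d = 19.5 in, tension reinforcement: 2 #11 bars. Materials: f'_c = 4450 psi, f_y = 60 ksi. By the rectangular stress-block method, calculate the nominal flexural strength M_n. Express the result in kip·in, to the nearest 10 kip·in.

A_s = 2 × 1.56 = 3.12 in².
T = A_s f_y = 3.12 × 60 = 187.2 kips.
a = T/(0.85 f'_c b) = 187.2/(0.85 × 4.45 × 18.4) = 2.690 in.
M_n = T(d − a/2) = 187.2 × (19.5 − 1.345) = 3398.6 kip·in.

M_n ≈ 3400 kip·in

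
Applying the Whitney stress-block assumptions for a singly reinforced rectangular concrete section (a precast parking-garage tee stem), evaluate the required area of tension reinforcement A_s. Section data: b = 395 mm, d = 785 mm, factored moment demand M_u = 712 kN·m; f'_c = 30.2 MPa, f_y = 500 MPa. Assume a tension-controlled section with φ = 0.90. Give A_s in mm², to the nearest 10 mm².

M_n = M_u/φ = 712/0.90 = 791.111 kN·m.
With M_n = 0.85 f'_c a b (d − a/2), solve the quadratic for a:
a = d − √(d² − 2M_n/(0.85 f'_c b)) = 785 − √(785² − 2 × 791.111×10⁶/(0.85 × 30.2 × 395)) = 106.63 mm.
A_s = 0.85 f'_c a b / f_y = 0.85 × 30.2 × 106.63 × 395 / 500 = 2162.4 mm².

A_s ≈ 2160 mm²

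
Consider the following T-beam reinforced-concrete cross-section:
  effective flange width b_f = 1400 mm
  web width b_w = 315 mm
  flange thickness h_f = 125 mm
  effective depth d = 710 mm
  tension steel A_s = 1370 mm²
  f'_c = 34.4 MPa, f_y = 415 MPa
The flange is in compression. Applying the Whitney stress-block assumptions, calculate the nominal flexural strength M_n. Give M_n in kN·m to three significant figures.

Tension: T = A_s f_y = 1370 × 415 = 568550 N.
Try a within the flange: a = T/(0.85 f'_c b_f) = 568550/(0.85 × 34.4 × 1400) = 13.89 mm.
Since a = 13.89 ≤ h_f = 125 mm, the stress block lies entirely in the flange; analyse as a rectangular beam of width b_f.
M_n = T(d − a/2) = 568550 × (710 − 6.945) = 399.72 × 10⁶ N·mm.
M_n = 399.72 kN·m.

M_n ≈ 400 kN·m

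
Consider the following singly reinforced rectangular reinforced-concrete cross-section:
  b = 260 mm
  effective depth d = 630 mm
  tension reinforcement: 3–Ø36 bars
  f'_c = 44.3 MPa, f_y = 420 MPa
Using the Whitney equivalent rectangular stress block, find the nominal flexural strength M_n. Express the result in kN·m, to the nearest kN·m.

A_s = 3 × 1018 = 3054 mm².
T = A_s f_y = 3054 × 420 = 1282680 N = 1282.68 kN.
From C = T: a = T/(0.85 f'_c b) = 1282680/(0.85 × 44.3 × 260) = 131.02 mm.
M_n = T(d − a/2) = 1282.68 kN × (630 − 65.51) mm = 724.06 kN·m.

M_n ≈ 724 kN·m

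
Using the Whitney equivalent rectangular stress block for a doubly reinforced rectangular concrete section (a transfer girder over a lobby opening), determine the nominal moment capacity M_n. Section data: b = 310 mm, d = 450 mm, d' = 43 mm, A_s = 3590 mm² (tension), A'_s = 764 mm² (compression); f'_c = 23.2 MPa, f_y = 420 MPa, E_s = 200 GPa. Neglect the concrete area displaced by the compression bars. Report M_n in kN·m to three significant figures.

M_n ≈ 549 kN·m

Assume both tension and compression steel yield.
Net tension couple steel: A_s − A'_s = 2826 mm².
a = (A_s − A'_s) f_y / (0.85 f'_c b) = 1186920/(0.85 × 23.2 × 310) = 194.16 mm.
c = a/β₁ = 194.16/0.85 = 228.42 mm; ε'_s = 0.003(c − d')/c = 0.0024 ≥ f_y/E_s = 0.0021, so compression steel does yield.
M_n = (A_s − A'_s) f_y (d − a/2) + A'_s f_y (d − d') = [1186920 × (450 − 97.08) + 320880 × (450 − 43)] × 10⁻⁶ = 418.89 + 130.60 = 549.49 kN·m.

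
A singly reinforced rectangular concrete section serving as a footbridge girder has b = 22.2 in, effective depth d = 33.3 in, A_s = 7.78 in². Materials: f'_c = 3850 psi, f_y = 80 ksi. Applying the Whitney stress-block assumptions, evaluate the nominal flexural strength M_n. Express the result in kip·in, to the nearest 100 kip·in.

M_n ≈ 18100 kip·in

T = A_s f_y = 7.78 × 80 = 622.4 kips.
a = T/(0.85 f'_c b) = 622.4/(0.85 × 3.85 × 22.2) = 8.567 in.
M_n = T(d − a/2) = 622.4 × (33.3 − 4.2835) = 18059.9 kip·in.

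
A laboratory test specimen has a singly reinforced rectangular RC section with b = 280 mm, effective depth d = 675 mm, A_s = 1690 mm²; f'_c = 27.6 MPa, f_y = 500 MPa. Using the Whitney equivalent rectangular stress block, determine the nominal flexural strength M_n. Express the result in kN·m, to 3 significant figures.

M_n ≈ 516 kN·m

T = A_s f_y = 1690 × 500 = 845000 N = 845 kN.
From C = T: a = T/(0.85 f'_c b) = 845000/(0.85 × 27.6 × 280) = 128.64 mm.
M_n = T(d − a/2) = 845 kN × (675 − 64.32) mm = 516.02 kN·m.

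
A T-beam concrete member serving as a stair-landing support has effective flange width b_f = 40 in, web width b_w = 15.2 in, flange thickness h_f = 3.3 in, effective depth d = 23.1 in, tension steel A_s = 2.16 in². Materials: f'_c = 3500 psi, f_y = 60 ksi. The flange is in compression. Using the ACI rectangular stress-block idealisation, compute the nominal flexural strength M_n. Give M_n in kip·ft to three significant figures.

Tension: T = A_s f_y = 2.16 × 60 = 129.6 kips.
Try a within the flange: a = T/(0.85 f'_c b_f) = 129.6/(0.85 × 3.5 × 40) = 1.089 in.
Since a = 1.089 ≤ h_f = 3.3 in, the stress block lies entirely in the flange; analyse as a rectangular beam of width b_f.
M_n = T(d − a/2) = 129.6 × (23.1 − 0.5445) = 2923.2 kip·in.
M_n = 2923.2/12 = 243.60 kip·ft.

M_n ≈ 244 kip·ft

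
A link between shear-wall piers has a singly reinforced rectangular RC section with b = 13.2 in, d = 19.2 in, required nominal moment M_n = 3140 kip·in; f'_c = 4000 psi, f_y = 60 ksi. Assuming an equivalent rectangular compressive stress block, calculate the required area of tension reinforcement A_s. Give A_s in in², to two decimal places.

From M_n = 0.85 f'_c a b (d − a/2):
a = d − √(d² − 2M_n/(0.85 f'_c b)) = 19.2 − √(19.2² − 2 × 3140/(0.85 × 4 × 13.2)) = 4.077 in.
A_s = 0.85 f'_c a b / f_y = 0.85 × 4 × 4.077 × 13.2 / 60 = 3.050 in².

A_s ≈ 3.05 in²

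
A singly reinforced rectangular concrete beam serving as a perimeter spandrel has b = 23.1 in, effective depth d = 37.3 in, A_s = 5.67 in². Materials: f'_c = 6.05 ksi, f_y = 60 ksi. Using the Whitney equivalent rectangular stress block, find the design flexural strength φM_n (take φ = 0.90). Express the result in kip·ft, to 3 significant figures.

φM_n ≈ 915 kip·ft

T = A_s f_y = 5.67 × 60 = 340.2 kips.
a = T/(0.85 f'_c b) = 340.2/(0.85 × 6.05 × 23.1) = 2.864 in.
M_n = T(d − a/2) = 340.2 × (37.3 − 1.432) = 12202.3 kip·in = 12202.3/12 = 1016.86 kip·ft.
φM_n = 0.90 × 1016.86 = 915.17 kip·ft.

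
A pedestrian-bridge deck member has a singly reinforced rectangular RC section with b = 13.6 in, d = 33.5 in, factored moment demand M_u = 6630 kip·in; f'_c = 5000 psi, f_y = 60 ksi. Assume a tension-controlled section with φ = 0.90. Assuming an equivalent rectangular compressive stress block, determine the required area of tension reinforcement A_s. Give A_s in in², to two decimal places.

M_n = M_u/φ = 6630/0.90 = 7366.67 kip·in.
From M_n = 0.85 f'_c a b (d − a/2):
a = d − √(d² − 2M_n/(0.85 f'_c b)) = 33.5 − √(33.5² − 2 × 7366.67/(0.85 × 5 × 13.6)) = 4.049 in.
A_s = 0.85 f'_c a b / f_y = 0.85 × 5 × 4.049 × 13.6 / 60 = 3.901 in².

A_s ≈ 3.90 in²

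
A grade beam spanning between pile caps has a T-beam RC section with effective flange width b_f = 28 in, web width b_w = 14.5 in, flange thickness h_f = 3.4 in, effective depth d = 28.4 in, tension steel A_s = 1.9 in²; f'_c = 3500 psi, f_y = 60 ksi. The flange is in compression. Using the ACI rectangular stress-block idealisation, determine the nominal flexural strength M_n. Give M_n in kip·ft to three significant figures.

M_n ≈ 263 kip·ft

Tension: T = A_s f_y = 1.9 × 60 = 114 kips.
Try a within the flange: a = T/(0.85 f'_c b_f) = 114/(0.85 × 3.5 × 28) = 1.369 in.
Since a = 1.369 ≤ h_f = 3.4 in, the stress block lies entirely in the flange; analyse as a rectangular beam of width b_f.
M_n = T(d − a/2) = 114 × (28.4 − 0.6845) = 3159.6 kip·in.
M_n = 3159.6/12 = 263.30 kip·ft.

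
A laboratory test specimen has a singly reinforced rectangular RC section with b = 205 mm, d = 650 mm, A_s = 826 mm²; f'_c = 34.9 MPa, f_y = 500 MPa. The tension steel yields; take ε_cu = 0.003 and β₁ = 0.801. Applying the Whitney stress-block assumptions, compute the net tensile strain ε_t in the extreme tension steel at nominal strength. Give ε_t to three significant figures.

a = A_s f_y/(0.85 f'_c b) = 67.91 mm.
β₁ = 0.801, so c = a/β₁ = 67.91/0.801 = 84.78 mm.
From the linear strain diagram with ε_cu = 0.003: ε_t = 0.003 (d − c)/c = 0.003 × (650 − 84.78)/84.78 = 0.0200.
Since ε_t ≥ 0.005, the section is tension-controlled.

ε_t ≈ 0.0200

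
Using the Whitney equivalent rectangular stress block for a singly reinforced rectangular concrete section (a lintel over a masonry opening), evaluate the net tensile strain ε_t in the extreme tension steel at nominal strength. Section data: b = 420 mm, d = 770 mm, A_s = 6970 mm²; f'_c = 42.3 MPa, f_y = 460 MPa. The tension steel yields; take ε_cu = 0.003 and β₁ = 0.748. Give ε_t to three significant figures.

a = A_s f_y/(0.85 f'_c b) = 212.32 mm.
β₁ = 0.748, so c = a/β₁ = 212.32/0.748 = 283.85 mm.
From the linear strain diagram with ε_cu = 0.003: ε_t = 0.003 (d − c)/c = 0.003 × (770 − 283.85)/283.85 = 0.00514.
Since ε_t ≥ 0.005, the section is tension-controlled.

ε_t ≈ 0.00514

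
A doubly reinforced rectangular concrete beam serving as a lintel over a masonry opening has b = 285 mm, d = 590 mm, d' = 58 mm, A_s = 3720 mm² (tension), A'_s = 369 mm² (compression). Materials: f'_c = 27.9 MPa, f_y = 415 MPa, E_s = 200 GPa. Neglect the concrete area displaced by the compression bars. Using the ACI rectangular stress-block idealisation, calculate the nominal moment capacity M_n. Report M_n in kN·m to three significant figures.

M_n ≈ 759 kN·m

Assume both tension and compression steel yield.
Net tension couple steel: A_s − A'_s = 3351 mm².
a = (A_s − A'_s) f_y / (0.85 f'_c b) = 1390665/(0.85 × 27.9 × 285) = 205.76 mm.
c = a/β₁ = 205.76/0.85 = 242.07 mm; ε'_s = 0.003(c − d')/c = 0.0023 ≥ f_y/E_s = 0.0021, so compression steel does yield.
M_n = (A_s − A'_s) f_y (d − a/2) + A'_s f_y (d − d') = [1390665 × (590 − 102.88) + 153135 × (590 − 58)] × 10⁻⁶ = 677.42 + 81.47 = 758.89 kN·m.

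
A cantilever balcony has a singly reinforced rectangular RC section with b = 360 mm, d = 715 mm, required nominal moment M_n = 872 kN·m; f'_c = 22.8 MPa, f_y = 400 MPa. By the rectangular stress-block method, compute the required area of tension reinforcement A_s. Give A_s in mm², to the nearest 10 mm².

With M_n = 0.85 f'_c a b (d − a/2), solve the quadratic for a:
a = d − √(d² − 2M_n/(0.85 f'_c b)) = 715 − √(715² − 2 × 872×10⁶/(0.85 × 22.8 × 360)) = 203.87 mm.
A_s = 0.85 f'_c a b / f_y = 0.85 × 22.8 × 203.87 × 360 / 400 = 3555.9 mm².

A_s ≈ 3560 mm²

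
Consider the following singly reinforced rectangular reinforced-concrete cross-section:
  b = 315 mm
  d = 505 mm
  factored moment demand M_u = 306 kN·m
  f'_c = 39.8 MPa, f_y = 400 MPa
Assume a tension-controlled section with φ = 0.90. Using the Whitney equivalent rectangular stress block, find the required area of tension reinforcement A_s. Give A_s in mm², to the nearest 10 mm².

M_n = M_u/φ = 306/0.90 = 340 kN·m.
With M_n = 0.85 f'_c a b (d − a/2), solve the quadratic for a:
a = d − √(d² − 2M_n/(0.85 f'_c b)) = 505 − √(505² − 2 × 340×10⁶/(0.85 × 39.8 × 315)) = 67.72 mm.
A_s = 0.85 f'_c a b / f_y = 0.85 × 39.8 × 67.72 × 315 / 400 = 1804.1 mm².

A_s ≈ 1800 mm²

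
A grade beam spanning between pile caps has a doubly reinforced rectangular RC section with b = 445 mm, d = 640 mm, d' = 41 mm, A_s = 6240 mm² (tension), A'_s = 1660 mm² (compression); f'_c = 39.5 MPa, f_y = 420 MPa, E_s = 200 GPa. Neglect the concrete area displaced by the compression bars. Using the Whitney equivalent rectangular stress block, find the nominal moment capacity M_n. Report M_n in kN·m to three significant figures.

Assume both tension and compression steel yield.
Net tension couple steel: A_s − A'_s = 4580 mm².
a = (A_s − A'_s) f_y / (0.85 f'_c b) = 1923600/(0.85 × 39.5 × 445) = 128.75 mm.
c = a/β₁ = 128.75/0.768 = 167.64 mm; ε'_s = 0.003(c − d')/c = 0.0023 ≥ f_y/E_s = 0.0021, so compression steel does yield.
M_n = (A_s − A'_s) f_y (d − a/2) + A'_s f_y (d − d') = [1923600 × (640 − 64.375) + 697200 × (640 − 41)] × 10⁻⁶ = 1107.27 + 417.62 = 1524.89 kN·m.

M_n ≈ 1520 kN·m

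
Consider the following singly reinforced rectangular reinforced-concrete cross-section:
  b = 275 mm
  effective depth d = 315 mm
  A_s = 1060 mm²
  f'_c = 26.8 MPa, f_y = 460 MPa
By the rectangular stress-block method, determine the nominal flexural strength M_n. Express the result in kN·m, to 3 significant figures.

M_n ≈ 135 kN·m

T = A_s f_y = 1060 × 460 = 487600 N = 487.6 kN.
From C = T: a = T/(0.85 f'_c b) = 487600/(0.85 × 26.8 × 275) = 77.84 mm.
M_n = T(d − a/2) = 487.6 kN × (315 − 38.92) mm = 134.62 kN·m.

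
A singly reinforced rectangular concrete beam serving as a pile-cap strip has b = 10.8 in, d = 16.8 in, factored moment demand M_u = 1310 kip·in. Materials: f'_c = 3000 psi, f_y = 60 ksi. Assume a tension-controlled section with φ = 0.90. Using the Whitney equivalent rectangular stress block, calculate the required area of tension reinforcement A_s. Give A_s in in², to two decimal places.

M_n = M_u/φ = 1310/0.90 = 1455.56 kip·in.
From M_n = 0.85 f'_c a b (d − a/2):
a = d − √(d² − 2M_n/(0.85 f'_c b)) = 16.8 − √(16.8² − 2 × 1455.56/(0.85 × 3 × 10.8)) = 3.513 in.
A_s = 0.85 f'_c a b / f_y = 0.85 × 3 × 3.513 × 10.8 / 60 = 1.612 in².

A_s ≈ 1.61 in²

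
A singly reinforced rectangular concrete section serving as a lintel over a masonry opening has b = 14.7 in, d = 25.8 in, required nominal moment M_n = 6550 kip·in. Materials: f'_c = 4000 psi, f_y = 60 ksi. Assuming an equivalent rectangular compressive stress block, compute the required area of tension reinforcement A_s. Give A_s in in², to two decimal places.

A_s ≈ 4.76 in²

From M_n = 0.85 f'_c a b (d − a/2):
a = d − √(d² − 2M_n/(0.85 f'_c b)) = 25.8 − √(25.8² − 2 × 6550/(0.85 × 4 × 14.7)) = 5.712 in.
A_s = 0.85 f'_c a b / f_y = 0.85 × 4 × 5.712 × 14.7 / 60 = 4.758 in².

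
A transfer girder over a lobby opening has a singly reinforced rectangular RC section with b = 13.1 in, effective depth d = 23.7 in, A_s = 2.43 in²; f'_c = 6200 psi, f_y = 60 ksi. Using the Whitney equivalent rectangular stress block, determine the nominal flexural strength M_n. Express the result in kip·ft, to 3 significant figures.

T = A_s f_y = 2.43 × 60 = 145.8 kips.
a = T/(0.85 f'_c b) = 145.8/(0.85 × 6.2 × 13.1) = 2.112 in.
M_n = T(d − a/2) = 145.8 × (23.7 − 1.056) = 3301.5 kip·in = 3301.5/12 = 275.13 kip·ft.

M_n ≈ 275 kip·ft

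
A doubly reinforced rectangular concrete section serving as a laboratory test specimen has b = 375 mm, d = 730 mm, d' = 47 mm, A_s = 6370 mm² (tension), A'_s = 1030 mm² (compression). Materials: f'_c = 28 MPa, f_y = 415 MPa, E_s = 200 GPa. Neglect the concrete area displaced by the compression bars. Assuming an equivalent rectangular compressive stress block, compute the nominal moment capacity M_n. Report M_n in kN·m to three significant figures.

Assume both tension and compression steel yield.
Net tension couple steel: A_s − A'_s = 5340 mm².
a = (A_s − A'_s) f_y / (0.85 f'_c b) = 2216100/(0.85 × 28 × 375) = 248.30 mm.
c = a/β₁ = 248.30/0.85 = 292.12 mm; ε'_s = 0.003(c − d')/c = 0.0025 ≥ f_y/E_s = 0.0021, so compression steel does yield.
M_n = (A_s − A'_s) f_y (d − a/2) + A'_s f_y (d − d') = [2216100 × (730 − 124.15) + 427450 × (730 − 47)] × 10⁻⁶ = 1342.62 + 291.95 = 1634.57 kN·m.

M_n ≈ 1630 kN·m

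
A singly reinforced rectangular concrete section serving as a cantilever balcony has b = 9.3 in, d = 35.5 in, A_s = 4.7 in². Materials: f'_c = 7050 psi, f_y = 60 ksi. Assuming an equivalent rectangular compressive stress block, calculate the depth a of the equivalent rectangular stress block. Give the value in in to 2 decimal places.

a ≈ 5.06 in

T = A_s f_y = 4.7 × 60 = 282 kips.
a = T/(0.85 f'_c b) = 282/(0.85 × 7.05 × 9.3) = 5.06 in.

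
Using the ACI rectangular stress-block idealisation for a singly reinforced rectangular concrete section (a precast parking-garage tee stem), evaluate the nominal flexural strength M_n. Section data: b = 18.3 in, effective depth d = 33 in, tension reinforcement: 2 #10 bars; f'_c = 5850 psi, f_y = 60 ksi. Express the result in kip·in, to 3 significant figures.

M_n ≈ 4900 kip·in

A_s = 2 × 1.27 = 2.54 in².
T = A_s f_y = 2.54 × 60 = 152.4 kips.
a = T/(0.85 f'_c b) = 152.4/(0.85 × 5.85 × 18.3) = 1.675 in.
M_n = T(d − a/2) = 152.4 × (33 − 0.8375) = 4901.6 kip·in.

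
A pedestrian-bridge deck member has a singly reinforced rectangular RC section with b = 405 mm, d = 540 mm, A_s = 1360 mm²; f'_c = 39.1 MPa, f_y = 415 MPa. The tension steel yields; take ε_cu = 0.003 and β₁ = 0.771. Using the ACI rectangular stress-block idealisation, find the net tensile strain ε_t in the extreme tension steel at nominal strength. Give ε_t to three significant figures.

a = A_s f_y/(0.85 f'_c b) = 41.93 mm.
β₁ = 0.771, so c = a/β₁ = 41.93/0.771 = 54.38 mm.
From the linear strain diagram with ε_cu = 0.003: ε_t = 0.003 (d − c)/c = 0.003 × (540 − 54.38)/54.38 = 0.0268.
Since ε_t ≥ 0.005, the section is tension-controlled.

ε_t ≈ 0.0268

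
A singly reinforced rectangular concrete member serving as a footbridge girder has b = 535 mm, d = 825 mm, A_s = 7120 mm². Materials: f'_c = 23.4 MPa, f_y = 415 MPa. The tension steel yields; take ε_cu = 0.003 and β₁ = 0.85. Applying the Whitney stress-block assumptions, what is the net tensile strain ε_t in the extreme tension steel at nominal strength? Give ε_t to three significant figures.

a = A_s f_y/(0.85 f'_c b) = 277.68 mm.
β₁ = 0.85, so c = a/β₁ = 277.68/0.85 = 326.68 mm.
From the linear strain diagram with ε_cu = 0.003: ε_t = 0.003 (d − c)/c = 0.003 × (825 − 326.68)/326.68 = 0.00458.
ε_t is between 0.004 and 0.005 — transition zone.

ε_t ≈ 0.00458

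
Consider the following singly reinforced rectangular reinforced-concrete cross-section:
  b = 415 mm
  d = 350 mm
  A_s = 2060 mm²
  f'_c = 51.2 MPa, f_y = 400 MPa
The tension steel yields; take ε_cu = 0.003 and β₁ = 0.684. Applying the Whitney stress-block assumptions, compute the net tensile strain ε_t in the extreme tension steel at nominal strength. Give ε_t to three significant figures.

a = A_s f_y/(0.85 f'_c b) = 45.62 mm.
β₁ = 0.684, so c = a/β₁ = 45.62/0.684 = 66.70 mm.
From the linear strain diagram with ε_cu = 0.003: ε_t = 0.003 (d − c)/c = 0.003 × (350 − 66.70)/66.70 = 0.0127.
Since ε_t ≥ 0.005, the section is tension-controlled.

ε_t ≈ 0.0127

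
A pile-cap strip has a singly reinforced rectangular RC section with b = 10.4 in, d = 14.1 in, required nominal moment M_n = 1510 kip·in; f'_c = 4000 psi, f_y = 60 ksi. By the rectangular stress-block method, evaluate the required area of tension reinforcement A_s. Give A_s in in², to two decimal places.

A_s ≈ 2.03 in²

From M_n = 0.85 f'_c a b (d − a/2):
a = d − √(d² − 2M_n/(0.85 f'_c b)) = 14.1 − √(14.1² − 2 × 1510/(0.85 × 4 × 10.4)) = 3.451 in.
A_s = 0.85 f'_c a b / f_y = 0.85 × 4 × 3.451 × 10.4 / 60 = 2.034 in².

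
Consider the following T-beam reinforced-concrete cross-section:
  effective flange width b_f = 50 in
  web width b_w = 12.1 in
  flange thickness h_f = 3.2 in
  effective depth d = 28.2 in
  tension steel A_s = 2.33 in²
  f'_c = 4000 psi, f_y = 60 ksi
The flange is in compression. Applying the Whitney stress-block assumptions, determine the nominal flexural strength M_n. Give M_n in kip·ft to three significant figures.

M_n ≈ 324 kip·ft

Tension: T = A_s f_y = 2.33 × 60 = 139.8 kips.
Try a within the flange: a = T/(0.85 f'_c b_f) = 139.8/(0.85 × 4 × 50) = 0.822 in.
Since a = 0.822 ≤ h_f = 3.2 in, the stress block lies entirely in the flange; analyse as a rectangular beam of width b_f.
M_n = T(d − a/2) = 139.8 × (28.2 − 0.411) = 3884.9 kip·in.
M_n = 3884.9/12 = 323.74 kip·ft.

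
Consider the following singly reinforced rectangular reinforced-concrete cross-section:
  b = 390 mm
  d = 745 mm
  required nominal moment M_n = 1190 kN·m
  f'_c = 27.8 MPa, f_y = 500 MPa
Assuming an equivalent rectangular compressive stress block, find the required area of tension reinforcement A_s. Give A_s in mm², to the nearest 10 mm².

A_s ≈ 3690 mm²

With M_n = 0.85 f'_c a b (d − a/2), solve the quadratic for a:
a = d − √(d² − 2M_n/(0.85 f'_c b)) = 745 − √(745² − 2 × 1190×10⁶/(0.85 × 27.8 × 390)) = 200.23 mm.
A_s = 0.85 f'_c a b / f_y = 0.85 × 27.8 × 200.23 × 390 / 500 = 3690.5 mm².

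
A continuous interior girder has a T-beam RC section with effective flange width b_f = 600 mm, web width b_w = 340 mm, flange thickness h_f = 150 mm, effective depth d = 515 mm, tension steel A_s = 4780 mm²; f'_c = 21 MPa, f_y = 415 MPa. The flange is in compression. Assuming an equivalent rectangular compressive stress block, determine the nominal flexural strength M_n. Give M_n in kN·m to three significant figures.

Tension: T = A_s f_y = 4780 × 415 = 1983700 N.
Try a within the flange: a = T/(0.85 f'_c b_f) = 1983700/(0.85 × 21 × 600) = 185.22 mm.
a = 185.22 > h_f = 150 mm: the block extends into the web. Split into flange-overhang and web parts.
C_f = 0.85 f'_c (b_f − b_w) h_f = 0.85 × 21 × (600 − 340) × 150 = 696150 N.
Remaining web compression depth: a_w = (T − C_f)/(0.85 f'_c b_w) = (1983700 − 696150)/(0.85 × 21 × 340) = 212.15 mm.
M_n = C_f(d − h_f/2) + (T − C_f)(d − a_w/2) = 696150 × (515 − 75) + 1287550 × (515 − 106.075) = 306.31 + 526.51 = 832.82 × 10⁶ N·mm.
M_n = 832.82 kN·m.

M_n ≈ 833 kN·m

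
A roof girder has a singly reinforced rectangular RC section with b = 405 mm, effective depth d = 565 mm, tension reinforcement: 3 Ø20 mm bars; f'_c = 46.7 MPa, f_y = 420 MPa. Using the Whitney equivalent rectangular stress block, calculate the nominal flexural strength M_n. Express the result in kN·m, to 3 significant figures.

A_s = 3 × 314 = 942 mm².
T = A_s f_y = 942 × 420 = 395640 N = 395.64 kN.
From C = T: a = T/(0.85 f'_c b) = 395640/(0.85 × 46.7 × 405) = 24.61 mm.
M_n = T(d − a/2) = 395.64 kN × (565 − 12.305) mm = 218.67 kN·m.

M_n ≈ 219 kN·m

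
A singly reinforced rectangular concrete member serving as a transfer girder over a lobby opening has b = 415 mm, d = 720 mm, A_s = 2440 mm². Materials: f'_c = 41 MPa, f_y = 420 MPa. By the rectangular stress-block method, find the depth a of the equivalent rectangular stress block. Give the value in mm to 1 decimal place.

a ≈ 70.9 mm

T = A_s f_y = 2440 × 420 = 1024800 N = 1024.8 kN.
Setting C = 0.85 f'_c a b equal to T: a = 1024800/(0.85 × 41 × 415) = 70.9 mm.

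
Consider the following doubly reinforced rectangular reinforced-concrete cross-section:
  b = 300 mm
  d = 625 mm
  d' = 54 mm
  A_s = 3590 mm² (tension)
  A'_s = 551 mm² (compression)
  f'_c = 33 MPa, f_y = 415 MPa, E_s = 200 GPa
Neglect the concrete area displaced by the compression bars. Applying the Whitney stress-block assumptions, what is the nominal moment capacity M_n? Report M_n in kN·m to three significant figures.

M_n ≈ 824 kN·m

Assume both tension and compression steel yield.
Net tension couple steel: A_s − A'_s = 3039 mm².
a = (A_s − A'_s) f_y / (0.85 f'_c b) = 1261185/(0.85 × 33 × 300) = 149.87 mm.
c = a/β₁ = 149.87/0.814 = 184.12 mm; ε'_s = 0.003(c − d')/c = 0.0021 ≥ f_y/E_s = 0.0021, so compression steel does yield.
M_n = (A_s − A'_s) f_y (d − a/2) + A'_s f_y (d − d') = [1261185 × (625 − 74.935) + 228665 × (625 − 54)] × 10⁻⁶ = 693.73 + 130.57 = 824.30 kN·m.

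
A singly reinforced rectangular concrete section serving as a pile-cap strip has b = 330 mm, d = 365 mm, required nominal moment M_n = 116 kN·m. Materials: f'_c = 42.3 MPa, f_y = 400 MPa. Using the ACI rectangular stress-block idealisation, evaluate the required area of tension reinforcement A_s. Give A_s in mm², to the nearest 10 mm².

A_s ≈ 830 mm²

With M_n = 0.85 f'_c a b (d − a/2), solve the quadratic for a:
a = d − √(d² − 2M_n/(0.85 f'_c b)) = 365 − √(365² − 2 × 116×10⁶/(0.85 × 42.3 × 330)) = 27.85 mm.
A_s = 0.85 f'_c a b / f_y = 0.85 × 42.3 × 27.85 × 330 / 400 = 826.1 mm².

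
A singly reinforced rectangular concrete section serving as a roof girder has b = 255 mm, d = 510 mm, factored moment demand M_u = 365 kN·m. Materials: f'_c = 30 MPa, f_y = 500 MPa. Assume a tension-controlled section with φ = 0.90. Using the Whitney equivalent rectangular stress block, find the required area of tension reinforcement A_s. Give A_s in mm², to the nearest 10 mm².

M_n = M_u/φ = 365/0.90 = 405.556 kN·m.
With M_n = 0.85 f'_c a b (d − a/2), solve the quadratic for a:
a = d − √(d² − 2M_n/(0.85 f'_c b)) = 510 − √(510² − 2 × 405.556×10⁶/(0.85 × 30 × 255)) = 142.08 mm.
A_s = 0.85 f'_c a b / f_y = 0.85 × 30 × 142.08 × 255 / 500 = 1847.8 mm².

A_s ≈ 1850 mm²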